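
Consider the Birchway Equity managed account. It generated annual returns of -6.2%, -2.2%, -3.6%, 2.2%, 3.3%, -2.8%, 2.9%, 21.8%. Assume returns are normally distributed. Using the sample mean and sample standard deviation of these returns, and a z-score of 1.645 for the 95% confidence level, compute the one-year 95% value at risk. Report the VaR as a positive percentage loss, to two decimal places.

12.44

r̄ = (-6.2 − 2.2 − 3.6 + 2.2 + 3.3 − 2.8 + 2.9 + 21.8) / 8 = 15.40 / 8 = 1.9250%
Σ(r − r̄)² = 533.8150; sample σ = √(533.8150/7) = 8.7327%
VaR = −(r̄ − z·σ) = −(1.9250 − 1.645 × 8.7327) = −(-12.4403) = 12.4403%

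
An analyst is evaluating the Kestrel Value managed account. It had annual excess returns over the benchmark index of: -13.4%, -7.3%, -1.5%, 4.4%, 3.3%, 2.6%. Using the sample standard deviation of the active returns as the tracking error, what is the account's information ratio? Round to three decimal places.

-0.281

Mean return r̄ = -11.90 / 6 = -1.9833%
Sample σ = √[Σ(r − r̄)² / 5] = √[248.5083 / 5] = √49.7017 = 7.0499%
IR = r̄ / tracking error = -1.9833 / 7.0499 = -0.2813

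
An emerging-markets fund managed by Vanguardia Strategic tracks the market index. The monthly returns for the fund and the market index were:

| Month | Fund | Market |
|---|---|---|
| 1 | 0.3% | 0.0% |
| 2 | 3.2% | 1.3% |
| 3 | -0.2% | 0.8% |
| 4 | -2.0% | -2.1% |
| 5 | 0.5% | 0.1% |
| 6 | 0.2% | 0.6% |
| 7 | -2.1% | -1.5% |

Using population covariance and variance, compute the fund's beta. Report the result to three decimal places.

1.242

r̄p = -0.0143%,  r̄m = -0.1143%
Cov = Σ(rp − r̄p)(rm − r̄m) / 7 = 1.6441
Var(rm) = Σ(rm − r̄m)² / 7 = 1.3241
β = Cov / Var = 1.6441 / 1.3241 = 1.2417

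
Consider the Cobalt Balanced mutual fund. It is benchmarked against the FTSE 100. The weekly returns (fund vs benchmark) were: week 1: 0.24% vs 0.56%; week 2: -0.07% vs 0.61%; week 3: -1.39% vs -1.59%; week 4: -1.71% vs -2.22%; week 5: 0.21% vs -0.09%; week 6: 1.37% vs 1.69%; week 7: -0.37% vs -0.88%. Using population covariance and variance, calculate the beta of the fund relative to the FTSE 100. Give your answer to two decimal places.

0.73

r̄p = -0.2457%,  r̄m = -0.2743%
Cov = Σ(rp − r̄p)(rm − r̄m) / 7 = 1.1783
Var(rm) = Σ(rm − r̄m)² / 7 = 1.6077
β = Cov / Var = 1.1783 / 1.6077 = 0.7329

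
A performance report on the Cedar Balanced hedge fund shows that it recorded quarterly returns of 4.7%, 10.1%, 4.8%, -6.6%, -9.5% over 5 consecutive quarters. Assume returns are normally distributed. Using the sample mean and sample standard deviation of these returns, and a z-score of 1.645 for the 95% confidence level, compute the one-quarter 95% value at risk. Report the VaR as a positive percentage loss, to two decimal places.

Mean return μ = 3.50 / 5 = 0.7000%
Sample std dev = √[278.5000 / 4] = 8.3442%
VaR = −(μ − z·σ) = −(0.7000 − 1.645 × 8.3442) = −(-13.0262) = 13.0262%

13.03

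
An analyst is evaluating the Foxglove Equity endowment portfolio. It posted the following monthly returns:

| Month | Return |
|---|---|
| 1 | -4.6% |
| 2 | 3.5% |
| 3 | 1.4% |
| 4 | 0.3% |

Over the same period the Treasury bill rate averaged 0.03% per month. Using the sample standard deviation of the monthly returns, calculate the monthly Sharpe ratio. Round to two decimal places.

μ = (-4.6 + 3.5 + 1.4 + 0.3) / 4 = 0.1500%
Σ(r − μ)² = 35.3700; sample σ = √(35.3700/3) = 3.4337%
Sharpe = (μ − rf) / σ = (0.1500 − 0.03) / 3.4337 = 0.1200 / 3.4337 = 0.0349

0.03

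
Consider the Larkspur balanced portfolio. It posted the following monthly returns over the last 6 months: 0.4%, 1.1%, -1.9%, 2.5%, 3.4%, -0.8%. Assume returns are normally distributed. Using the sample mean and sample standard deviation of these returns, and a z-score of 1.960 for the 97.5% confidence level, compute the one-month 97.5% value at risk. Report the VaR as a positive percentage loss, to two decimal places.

r̄ = (0.4 + 1.1 − 1.9 + 2.5 + 3.4 − 0.8) / 6 = 0.7833%
Sample σ = √[Σ(r − r̄)² / 5] = √[19.7483 / 5] = √3.9497 = 1.9874%
VaR = −(r̄ − z·σ) = −(0.7833 − 1.960 × 1.9874) = −(-3.1120) = 3.1120%

3.11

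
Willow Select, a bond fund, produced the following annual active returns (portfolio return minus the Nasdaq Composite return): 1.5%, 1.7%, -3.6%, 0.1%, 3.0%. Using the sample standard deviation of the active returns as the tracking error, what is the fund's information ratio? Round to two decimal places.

Mean return r̄ = 2.70 / 5 = 0.5400%
Σ(r − r̄)² = 25.6520; sample σ = √(25.6520/4) = 2.5324%
IR = r̄ / tracking error = 0.5400 / 2.5324 = 0.2132

0.21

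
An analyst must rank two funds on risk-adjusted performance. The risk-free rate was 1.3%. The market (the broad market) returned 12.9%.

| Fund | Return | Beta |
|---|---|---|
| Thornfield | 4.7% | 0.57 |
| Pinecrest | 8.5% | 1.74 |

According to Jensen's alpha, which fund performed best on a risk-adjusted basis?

Thornfield

Thornfield: α = 4.7% − [1.3% + 0.57 × (12.9% − 1.3%)] = -3.212
Pinecrest: α = 8.5% − [1.3% + 1.74 × (12.9% − 1.3%)] = -12.984
Highest: Thornfield (-3.212).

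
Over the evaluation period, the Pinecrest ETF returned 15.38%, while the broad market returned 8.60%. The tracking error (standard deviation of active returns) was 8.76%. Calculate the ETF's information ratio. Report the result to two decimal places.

0.77

IR = (Rp − Rb) / TE = (15.38% − 8.60%) / 8.76% = 6.78% / 8.76% = 0.7740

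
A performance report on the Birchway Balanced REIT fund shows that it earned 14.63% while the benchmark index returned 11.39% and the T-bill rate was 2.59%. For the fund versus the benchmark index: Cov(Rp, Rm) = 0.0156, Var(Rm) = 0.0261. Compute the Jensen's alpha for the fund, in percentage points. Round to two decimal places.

6.78

β = Cov / Var = 0.0156 / 0.0261 = 0.5977
E[R] = Rf + β(Rm − Rf) = 2.59% + 0.5977 × (11.39% − 2.59%) = 7.8498%
α = Rp − E[R] = 14.63% − 7.8498% = 6.7802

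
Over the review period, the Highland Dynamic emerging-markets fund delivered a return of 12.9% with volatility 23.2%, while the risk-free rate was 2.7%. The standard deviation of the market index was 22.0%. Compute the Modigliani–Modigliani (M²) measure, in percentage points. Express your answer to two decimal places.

12.37

Sharpe = (Rp − Rf) / σp = (12.9% − 2.7%) / 23.2% = 0.4397
M² = Rf + Sharpe × σm = 2.7% + 0.4397 × 22.0% = 12.3734%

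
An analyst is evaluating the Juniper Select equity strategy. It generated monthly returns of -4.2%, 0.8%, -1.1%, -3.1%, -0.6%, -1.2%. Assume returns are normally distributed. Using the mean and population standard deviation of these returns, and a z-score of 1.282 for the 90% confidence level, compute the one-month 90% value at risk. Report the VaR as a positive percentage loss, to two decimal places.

3.67

r̄ = (-4.2 + 0.8 − 1.1 − 3.1 − 0.6 − 1.2) / 6 = -9.40 / 6 = -1.5667%
Σ(r − r̄)² = (-4.2 − (-1.5667))² + (0.8 − (-1.5667))² + (-1.1 − (-1.5667))² + … = 16.1733
population σ = √(16.1733 / 6) = √2.6956 = 1.6418%
VaR = −(r̄ − z·σ) = −(-1.5667 − 1.282 × 1.6418) = −(-3.6715) = 3.6715%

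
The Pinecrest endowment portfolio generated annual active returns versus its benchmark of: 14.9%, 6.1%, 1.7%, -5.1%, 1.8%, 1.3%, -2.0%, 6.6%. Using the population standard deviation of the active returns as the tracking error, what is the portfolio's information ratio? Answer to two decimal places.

0.55

μ = (14.9 + 6.1 + 1.7 − 5.1 + 1.8 + 1.3 − 2 + 6.6) / 8 = 3.1625%
Σ(r − μ)² = (14.9 − 3.1625)² + (6.1 − 3.1625)² + … = 260.5988
σ = √[260.5988 / 8] = 5.7074%
IR = μ / tracking error = 3.1625 / 5.7074 = 0.5541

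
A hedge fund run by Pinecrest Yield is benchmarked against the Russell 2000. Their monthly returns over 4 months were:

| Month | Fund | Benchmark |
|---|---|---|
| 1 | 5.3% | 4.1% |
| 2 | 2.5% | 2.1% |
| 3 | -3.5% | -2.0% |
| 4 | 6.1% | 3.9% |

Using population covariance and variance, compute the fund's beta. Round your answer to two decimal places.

1.53

r̄p = 2.6000%,  r̄m = 2.0250%
Cov = Σ(rp − r̄p)(rm − r̄m) / 4 = 9.1775
Var(rm) = Σ(rm − r̄m)² / 4 = 6.0069
β = Cov / Var = 9.1775 / 6.0069 = 1.5278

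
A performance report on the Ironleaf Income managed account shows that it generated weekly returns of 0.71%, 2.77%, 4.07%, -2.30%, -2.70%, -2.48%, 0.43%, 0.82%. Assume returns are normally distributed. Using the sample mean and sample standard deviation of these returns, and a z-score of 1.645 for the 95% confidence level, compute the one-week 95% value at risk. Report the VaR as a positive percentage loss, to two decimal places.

3.96

r̄ = (0.71 + 2.77 + 4.07 − 2.3 − 2.7 − 2.48 + 0.43 + 0.82) / 8 = 0.1650%
Sample std dev = √[44.1118 / 7] = 2.5103%
VaR = −(r̄ − z·σ) = −(0.1650 − 1.645 × 2.5103) = −(-3.9644) = 3.9644%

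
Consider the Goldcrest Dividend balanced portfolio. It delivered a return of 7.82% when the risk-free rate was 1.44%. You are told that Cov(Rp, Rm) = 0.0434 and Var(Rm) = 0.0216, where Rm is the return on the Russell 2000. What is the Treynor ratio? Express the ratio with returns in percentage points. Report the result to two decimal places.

3.18

β = Cov / Var = 0.0434 / 0.0216 = 2.0093
Treynor = (Rp − Rf) / β = (7.82% − 1.44%) / 2.0093 = 6.38 / 2.0093 = 3.1752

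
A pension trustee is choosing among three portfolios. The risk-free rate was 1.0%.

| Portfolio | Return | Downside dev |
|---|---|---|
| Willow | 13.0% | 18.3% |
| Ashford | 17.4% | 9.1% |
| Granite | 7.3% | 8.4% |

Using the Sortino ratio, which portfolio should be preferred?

Ashford

Willow: Sortino ratio = (13.0% − 1.0%) / 18.3% = 0.656
Ashford: Sortino ratio = (17.4% − 1.0%) / 9.1% = 1.802
Granite: Sortino ratio = (7.3% − 1.0%) / 8.4% = 0.750
Highest: Ashford (1.802).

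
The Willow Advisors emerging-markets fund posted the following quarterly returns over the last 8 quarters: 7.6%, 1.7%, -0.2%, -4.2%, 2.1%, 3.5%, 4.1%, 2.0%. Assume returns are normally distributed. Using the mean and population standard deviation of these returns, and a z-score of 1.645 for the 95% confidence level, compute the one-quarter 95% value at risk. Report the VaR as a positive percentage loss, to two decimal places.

μ = (7.6 + 1.7 − 0.2 − 4.2 + 2.1 + 3.5 + 4.1 + 2) / 8 = 2.0750%
Population σ = √[Σ(r − μ)² / 8] = √[81.3550 / 8] = √10.1694 = 3.1889%
VaR = −(μ − z·σ) = −(2.0750 − 1.645 × 3.1889) = −(-3.1707) = 3.1707%

3.17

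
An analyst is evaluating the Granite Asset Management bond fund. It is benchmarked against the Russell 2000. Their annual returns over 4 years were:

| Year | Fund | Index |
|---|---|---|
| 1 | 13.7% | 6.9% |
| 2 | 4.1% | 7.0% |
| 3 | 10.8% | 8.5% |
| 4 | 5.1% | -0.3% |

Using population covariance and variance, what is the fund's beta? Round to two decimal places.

0.58

r̄p = 8.4250%,  r̄m = 5.5250%
Cov = Σ(rp − r̄p)(rm − r̄m) / 4 = 6.8269
Var(rm) = Σ(rm − r̄m)² / 4 = 11.7119
β = Cov / Var = 6.8269 / 11.7119 = 0.5829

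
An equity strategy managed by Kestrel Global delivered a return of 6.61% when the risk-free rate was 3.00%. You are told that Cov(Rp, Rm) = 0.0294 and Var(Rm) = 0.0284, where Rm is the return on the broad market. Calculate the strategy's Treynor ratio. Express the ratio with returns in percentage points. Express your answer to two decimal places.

3.49

β = Cov / Var = 0.0294 / 0.0284 = 1.0352
Treynor = (Rp − Rf) / β = (6.61% − 3.00%) / 1.0352 = 3.61 / 1.0352 = 3.4872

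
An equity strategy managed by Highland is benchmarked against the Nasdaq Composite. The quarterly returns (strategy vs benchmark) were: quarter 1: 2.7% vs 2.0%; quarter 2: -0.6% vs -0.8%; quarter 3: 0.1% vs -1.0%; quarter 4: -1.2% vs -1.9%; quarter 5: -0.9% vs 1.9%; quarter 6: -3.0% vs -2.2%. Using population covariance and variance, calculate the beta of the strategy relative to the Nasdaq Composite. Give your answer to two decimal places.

r̄p = -0.4833%,  r̄m = -0.3333%
Cov = Σ(rp − r̄p)(rm − r̄m) / 6 = 1.9972
Var(rm) = Σ(rm − r̄m)² / 6 = 2.8389
β = Cov / Var = 1.9972 / 2.8389 = 0.7035

0.70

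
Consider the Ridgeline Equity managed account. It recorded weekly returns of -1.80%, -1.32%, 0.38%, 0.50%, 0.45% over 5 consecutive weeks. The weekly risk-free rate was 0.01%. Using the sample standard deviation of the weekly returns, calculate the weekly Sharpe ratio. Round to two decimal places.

r̄ = (-1.8 − 1.32 + 0.38 + 0.5 + 0.45) / 5 = -1.790 / 5 = -0.3580%
Sample σ = √[Σ(r − r̄)² / 4] = √[4.9385 / 4] = √1.2346 = 1.1111%
Sharpe = (r̄ − rf) / σ = (-0.3580 − 0.01) / 1.1111 = -0.3680 / 1.1111 = -0.3312

-0.33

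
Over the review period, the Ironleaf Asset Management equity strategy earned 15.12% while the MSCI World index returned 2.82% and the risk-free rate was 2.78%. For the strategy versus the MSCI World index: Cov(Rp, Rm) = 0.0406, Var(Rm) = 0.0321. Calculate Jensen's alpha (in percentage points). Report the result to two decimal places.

12.29

β = Cov / Var = 0.0406 / 0.0321 = 1.2648
E[R] = Rf + β(Rm − Rf) = 2.78% + 1.2648 × (2.82% − 2.78%) = 2.8306%
α = Rp − E[R] = 15.12% − 2.8306% = 12.2894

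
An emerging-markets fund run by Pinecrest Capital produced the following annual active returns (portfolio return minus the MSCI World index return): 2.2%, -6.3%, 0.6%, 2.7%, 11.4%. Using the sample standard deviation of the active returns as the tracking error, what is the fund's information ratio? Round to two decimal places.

r̄ = (2.2 − 6.3 + 0.6 + 2.7 + 11.4) / 5 = 10.60 / 5 = 2.1200%
Sample σ = √[Σ(r − r̄)² / 4] = √[159.6680 / 4] = √39.9170 = 6.3180%
IR = r̄ / tracking error = 2.1200 / 6.3180 = 0.3355

0.34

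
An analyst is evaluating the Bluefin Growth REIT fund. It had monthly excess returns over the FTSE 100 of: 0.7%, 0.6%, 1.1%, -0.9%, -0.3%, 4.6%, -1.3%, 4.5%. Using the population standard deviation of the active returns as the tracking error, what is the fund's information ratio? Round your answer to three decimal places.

r̄ = (0.7 + 0.6 + 1.1 − 0.9 − 0.3 + 4.6 − 1.3 + 4.5) / 8 = 9.00 / 8 = 1.1250%
Σ(r − r̄)² = (0.7 − 1.1250)² + (0.6 − 1.1250)² + (1.1 − 1.1250)² + … = 35.9350
σ = √[35.9350 / 8] = 2.1194%
IR = r̄ / tracking error = 1.1250 / 2.1194 = 0.5308

0.531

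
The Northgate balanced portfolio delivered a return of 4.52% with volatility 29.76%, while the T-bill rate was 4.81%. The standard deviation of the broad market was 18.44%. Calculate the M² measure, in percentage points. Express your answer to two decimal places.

4.63

Sharpe = (Rp − Rf) / σp = (4.52% − 4.81%) / 29.76% = -0.0097
M² = Rf + Sharpe × σm = 4.81% + -0.0097 × 18.44% = 4.6311%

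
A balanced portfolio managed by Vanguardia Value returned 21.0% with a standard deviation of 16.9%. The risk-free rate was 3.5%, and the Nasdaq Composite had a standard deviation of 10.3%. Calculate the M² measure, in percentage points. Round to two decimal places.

Sharpe = (Rp − Rf) / σp = (21.0% − 3.5%) / 16.9% = 1.0355
M² = Rf + Sharpe × σm = 3.5% + 1.0355 × 10.3% = 14.1657%

14.17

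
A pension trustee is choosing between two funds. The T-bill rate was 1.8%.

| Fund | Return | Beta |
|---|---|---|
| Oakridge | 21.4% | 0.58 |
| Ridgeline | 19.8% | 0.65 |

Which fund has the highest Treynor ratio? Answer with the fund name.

Oakridge

Oakridge: Treynor = (21.4% − 1.8%) / 0.58 = 33.793
Ridgeline: Treynor = (19.8% − 1.8%) / 0.65 = 27.692
Highest: Oakridge (33.793).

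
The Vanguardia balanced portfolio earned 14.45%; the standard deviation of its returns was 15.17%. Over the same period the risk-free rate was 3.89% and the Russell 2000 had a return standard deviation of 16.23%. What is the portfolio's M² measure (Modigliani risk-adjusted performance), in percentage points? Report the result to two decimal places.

15.19

Sharpe = (Rp − Rf) / σp = (14.45% − 3.89%) / 15.17% = 0.6961
M² = Rf + Sharpe × σm = 3.89% + 0.6961 × 16.23% = 15.1877%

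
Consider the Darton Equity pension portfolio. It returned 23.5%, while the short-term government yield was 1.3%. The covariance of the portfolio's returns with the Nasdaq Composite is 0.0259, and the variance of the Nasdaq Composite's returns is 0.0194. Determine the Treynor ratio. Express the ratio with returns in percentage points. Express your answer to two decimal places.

16.63

β = Cov / Var = 0.0259 / 0.0194 = 1.3351
Treynor = (Rp − Rf) / β = (23.5% − 1.3%) / 1.3351 = 22.20 / 1.3351 = 16.6280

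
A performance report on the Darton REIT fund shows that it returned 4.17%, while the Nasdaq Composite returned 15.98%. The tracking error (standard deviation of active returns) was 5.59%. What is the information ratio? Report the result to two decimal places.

-2.11

IR = (Rp − Rb) / TE = (4.17% − 15.98%) / 5.59% = -11.81% / 5.59% = -2.1127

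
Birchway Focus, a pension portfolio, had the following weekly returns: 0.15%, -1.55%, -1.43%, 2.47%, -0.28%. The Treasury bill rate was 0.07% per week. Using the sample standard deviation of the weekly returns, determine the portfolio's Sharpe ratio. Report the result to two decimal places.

-0.12

Mean return r̄ = -0.640 / 5 = -0.1280%
Sample std dev = √[10.5673 / 4] = 1.6254%
Sharpe = (r̄ − rf) / σ = (-0.1280 − 0.07) / 1.6254 = -0.1980 / 1.6254 = -0.1218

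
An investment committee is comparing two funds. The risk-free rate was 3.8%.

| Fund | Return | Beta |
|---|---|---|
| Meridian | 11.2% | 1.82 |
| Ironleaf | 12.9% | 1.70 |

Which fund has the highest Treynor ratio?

Meridian: Treynor = (11.2% − 3.8%) / 1.82 = 4.066
Ironleaf: Treynor = (12.9% − 3.8%) / 1.70 = 5.353
Highest: Ironleaf (5.353).

Ironleaf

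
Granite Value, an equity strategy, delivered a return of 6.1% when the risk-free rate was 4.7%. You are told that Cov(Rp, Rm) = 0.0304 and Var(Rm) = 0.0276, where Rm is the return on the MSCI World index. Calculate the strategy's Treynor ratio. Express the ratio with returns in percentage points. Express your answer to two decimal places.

β = Cov / Var = 0.0304 / 0.0276 = 1.1014
Treynor = (Rp − Rf) / β = (6.1% − 4.7%) / 1.1014 = 1.40 / 1.1014 = 1.2711

1.27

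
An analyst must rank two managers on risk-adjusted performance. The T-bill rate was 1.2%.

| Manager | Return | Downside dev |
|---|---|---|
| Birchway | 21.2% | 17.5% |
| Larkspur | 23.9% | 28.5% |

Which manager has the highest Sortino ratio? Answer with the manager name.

Birchway

Birchway: Sortino ratio = (21.2% − 1.2%) / 17.5% = 1.143
Larkspur: Sortino ratio = (23.9% − 1.2%) / 28.5% = 0.796
Highest: Birchway (1.143).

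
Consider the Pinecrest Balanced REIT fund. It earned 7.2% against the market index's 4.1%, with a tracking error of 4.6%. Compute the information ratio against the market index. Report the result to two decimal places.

IR = (Rp − Rb) / TE = (7.2% − 4.1%) / 4.6% = 3.10% / 4.6% = 0.6739

0.67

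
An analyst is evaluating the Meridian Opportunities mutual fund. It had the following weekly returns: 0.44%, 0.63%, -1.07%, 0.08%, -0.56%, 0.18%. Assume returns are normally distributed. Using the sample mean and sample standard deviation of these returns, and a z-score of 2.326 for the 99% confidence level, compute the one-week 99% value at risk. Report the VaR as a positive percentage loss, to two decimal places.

r̄ = (0.44 + 0.63 − 1.07 + 0.08 − 0.56 + 0.18) / 6 = -0.300 / 6 = -0.0500%
Σ(r − r̄)² = (0.44 − (-0.0500))² + (0.63 − (-0.0500))² + (-1.07 − (-0.0500))² + … = 2.0728
sample σ = √(2.0728 / 5) = √0.4146 = 0.6439%
VaR = −(r̄ − z·σ) = −(-0.0500 − 2.326 × 0.6439) = −(-1.5477) = 1.5477%

1.55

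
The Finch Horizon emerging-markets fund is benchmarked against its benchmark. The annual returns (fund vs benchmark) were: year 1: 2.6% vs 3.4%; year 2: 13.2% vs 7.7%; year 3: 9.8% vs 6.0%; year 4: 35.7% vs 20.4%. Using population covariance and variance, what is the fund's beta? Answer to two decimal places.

r̄p = 15.3250%,  r̄m = 9.3750%
Cov = Σ(rp − r̄p)(rm − r̄m) / 4 = 80.7181
Var(rm) = Σ(rm − r̄m)² / 4 = 42.8619
β = Cov / Var = 80.7181 / 42.8619 = 1.8832

1.88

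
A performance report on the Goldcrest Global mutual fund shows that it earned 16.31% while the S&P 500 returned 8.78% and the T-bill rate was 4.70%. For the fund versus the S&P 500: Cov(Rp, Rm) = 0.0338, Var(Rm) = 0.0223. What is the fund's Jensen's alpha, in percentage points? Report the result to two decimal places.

5.43

β = Cov / Var = 0.0338 / 0.0223 = 1.5157
E[R] = Rf + β(Rm − Rf) = 4.70% + 1.5157 × (8.78% − 4.70%) = 10.8841%
α = Rp − E[R] = 16.31% − 10.8841% = 5.4259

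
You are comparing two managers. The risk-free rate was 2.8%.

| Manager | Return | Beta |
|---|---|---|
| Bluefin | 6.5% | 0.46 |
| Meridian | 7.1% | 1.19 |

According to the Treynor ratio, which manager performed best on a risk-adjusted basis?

Bluefin: Treynor = (6.5% − 2.8%) / 0.46 = 8.043
Meridian: Treynor = (7.1% − 2.8%) / 1.19 = 3.613
Highest: Bluefin (8.043).

Bluefin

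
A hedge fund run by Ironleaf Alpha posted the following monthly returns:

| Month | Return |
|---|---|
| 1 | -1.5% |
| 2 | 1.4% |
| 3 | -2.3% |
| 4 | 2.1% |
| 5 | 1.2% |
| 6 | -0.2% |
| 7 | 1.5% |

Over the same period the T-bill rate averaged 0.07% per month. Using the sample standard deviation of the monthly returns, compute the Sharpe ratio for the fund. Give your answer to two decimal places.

0.15

r̄ = (-1.5 + 1.4 − 2.3 + 2.1 + 1.2 − 0.2 + 1.5) / 7 = 2.20 / 7 = 0.3143%
Sample std dev = √[16.9486 / 6] = 1.6807%
Sharpe = (r̄ − rf) / σ = (0.3143 − 0.07) / 1.6807 = 0.2443 / 1.6807 = 0.1454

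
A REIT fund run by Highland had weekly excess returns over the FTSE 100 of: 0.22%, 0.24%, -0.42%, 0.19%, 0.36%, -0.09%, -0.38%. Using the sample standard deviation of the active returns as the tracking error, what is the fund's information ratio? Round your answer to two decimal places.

0.05

Mean return r̄ = 0.120 / 7 = 0.0171%
Σ(r − r̄)² = 0.5985; sample σ = √(0.5985/6) = 0.3158%
IR = r̄ / tracking error = 0.0171 / 0.3158 = 0.0541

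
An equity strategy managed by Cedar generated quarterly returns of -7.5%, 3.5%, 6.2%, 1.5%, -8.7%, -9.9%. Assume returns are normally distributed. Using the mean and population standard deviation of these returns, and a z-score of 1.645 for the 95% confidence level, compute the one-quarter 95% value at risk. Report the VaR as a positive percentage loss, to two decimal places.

13.01

μ = (-7.5 + 3.5 + 6.2 + 1.5 − 8.7 − 9.9) / 6 = -14.90 / 6 = -2.4833%
Σ(r − μ)² = 245.8883; population σ = √(245.8883/6) = 6.4017%
VaR = −(μ − z·σ) = −(-2.4833 − 1.645 × 6.4017) = −(-13.0141) = 13.0141%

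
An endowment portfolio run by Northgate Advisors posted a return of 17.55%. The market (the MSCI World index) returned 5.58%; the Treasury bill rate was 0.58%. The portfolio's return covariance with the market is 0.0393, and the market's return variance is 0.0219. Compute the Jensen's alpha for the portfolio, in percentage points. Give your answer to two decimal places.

β = Cov / Var = 0.0393 / 0.0219 = 1.7945
E[R] = Rf + β(Rm − Rf) = 0.58% + 1.7945 × (5.58% − 0.58%) = 9.5525%
α = Rp − E[R] = 17.55% − 9.5525% = 7.9975

8.00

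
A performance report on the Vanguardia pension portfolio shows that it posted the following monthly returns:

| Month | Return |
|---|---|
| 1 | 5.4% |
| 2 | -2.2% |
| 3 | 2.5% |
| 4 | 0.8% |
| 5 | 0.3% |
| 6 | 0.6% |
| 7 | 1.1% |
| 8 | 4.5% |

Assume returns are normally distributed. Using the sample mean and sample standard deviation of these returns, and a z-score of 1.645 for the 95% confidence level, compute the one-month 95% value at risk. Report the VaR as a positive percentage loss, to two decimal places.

2.39

r̄ = (5.4 − 2.2 + 2.5 + 0.8 + 0.3 + 0.6 + 1.1 + 4.5) / 8 = 13.00 / 8 = 1.6250%
Sample std dev = √[41.6750 / 7] = 2.4400%
VaR = −(r̄ − z·σ) = −(1.6250 − 1.645 × 2.4400) = −(-2.3888) = 2.3888%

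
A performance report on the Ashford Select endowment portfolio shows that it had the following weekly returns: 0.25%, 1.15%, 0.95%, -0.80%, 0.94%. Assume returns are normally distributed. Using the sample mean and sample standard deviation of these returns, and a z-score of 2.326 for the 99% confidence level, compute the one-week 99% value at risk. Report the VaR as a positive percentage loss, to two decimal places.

r̄ = (0.25 + 1.15 + 0.95 − 0.8 + 0.94) / 5 = 0.4980%
Σ(r − r̄)² = (0.25 − 0.4980)² + (1.15 − 0.4980)² + … = 2.5711
sample σ = √(2.5711 / 4) = √0.6428 = 0.8017%
VaR = −(r̄ − z·σ) = −(0.4980 − 2.326 × 0.8017) = −(-1.3668) = 1.3668%

1.37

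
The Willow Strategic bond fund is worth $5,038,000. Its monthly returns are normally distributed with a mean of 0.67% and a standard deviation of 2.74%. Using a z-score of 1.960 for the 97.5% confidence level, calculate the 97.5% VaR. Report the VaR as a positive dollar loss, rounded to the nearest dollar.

$236,806

Return at the 97.5% tail: μ − z·σ = 0.67% − 1.960 × 2.74% = 0.67 − 5.3704 = -4.7004%
VaR = −(-4.7004%) × $5,038,000 = 4.7004% × $5,038,000 = $236,806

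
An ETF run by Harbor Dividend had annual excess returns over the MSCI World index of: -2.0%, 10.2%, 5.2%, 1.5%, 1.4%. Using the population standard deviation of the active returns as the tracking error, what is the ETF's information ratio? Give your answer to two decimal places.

0.79

r̄ = (-2 + 10.2 + 5.2 + 1.5 + 1.4) / 5 = 3.2600%
Σ(r − r̄)² = (-2 − 3.2600)² + (10.2 − 3.2600)² + … = 86.1520
σ = √[86.1520 / 5] = 4.1510%
IR = r̄ / tracking error = 3.2600 / 4.1510 = 0.7854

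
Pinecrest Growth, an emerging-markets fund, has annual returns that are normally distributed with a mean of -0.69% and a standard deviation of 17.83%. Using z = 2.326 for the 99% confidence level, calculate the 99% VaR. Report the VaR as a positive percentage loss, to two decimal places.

VaR (as % loss) = −(μ − z·σ) = −(-0.69% − 2.326 × 17.83%) = −(-42.16258%) = 42.16258%

42.16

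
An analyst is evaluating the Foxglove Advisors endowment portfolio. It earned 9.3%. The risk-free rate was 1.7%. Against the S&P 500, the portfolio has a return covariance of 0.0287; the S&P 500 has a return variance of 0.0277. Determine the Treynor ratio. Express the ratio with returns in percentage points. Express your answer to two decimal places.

β = Cov / Var = 0.0287 / 0.0277 = 1.0361
Treynor = (Rp − Rf) / β = (9.3% − 1.7%) / 1.0361 = 7.60 / 1.0361 = 7.3352

7.34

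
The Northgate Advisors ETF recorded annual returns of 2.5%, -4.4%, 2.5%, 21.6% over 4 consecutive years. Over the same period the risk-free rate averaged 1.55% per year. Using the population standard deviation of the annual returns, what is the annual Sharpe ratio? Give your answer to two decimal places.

0.41

r̄ = (2.5 − 4.4 + 2.5 + 21.6) / 4 = 5.5500%
Population σ = √[Σ(r − r̄)² / 4] = √[375.2100 / 4] = √93.8025 = 9.6852%
Sharpe = (r̄ − rf) / σ = (5.5500 − 1.55) / 9.6852 = 4.0000 / 9.6852 = 0.4130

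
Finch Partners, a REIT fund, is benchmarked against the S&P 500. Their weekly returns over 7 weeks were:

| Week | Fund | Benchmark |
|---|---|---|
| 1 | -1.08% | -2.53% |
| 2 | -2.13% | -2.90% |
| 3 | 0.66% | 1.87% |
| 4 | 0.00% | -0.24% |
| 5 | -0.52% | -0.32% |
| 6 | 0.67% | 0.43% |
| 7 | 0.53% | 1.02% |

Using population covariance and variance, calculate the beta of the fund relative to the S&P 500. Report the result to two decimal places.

0.56

r̄p = -0.2671%,  r̄m = -0.3814%
Cov = Σ(rp − r̄p)(rm − r̄m) / 7 = 1.4893
Var(rm) = Σ(rm − r̄m)² / 7 = 2.6678
β = Cov / Var = 1.4893 / 2.6678 = 0.5583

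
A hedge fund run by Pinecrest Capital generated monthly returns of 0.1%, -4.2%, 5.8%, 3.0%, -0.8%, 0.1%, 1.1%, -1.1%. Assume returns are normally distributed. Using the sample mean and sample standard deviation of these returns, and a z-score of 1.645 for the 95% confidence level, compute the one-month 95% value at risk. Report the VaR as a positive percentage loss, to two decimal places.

4.37

μ = (0.1 − 4.2 + 5.8 + 3 − 0.8 + 0.1 + 1.1 − 1.1) / 8 = 0.5000%
Σ(r − μ)² = (0.1 − 0.5000)² + (-4.2 − 0.5000)² + (5.8 − 0.5000)² + … = 61.3600
sample σ = √(61.3600 / 7) = √8.7657 = 2.9607%
VaR = −(μ − z·σ) = −(0.5000 − 1.645 × 2.9607) = −(-4.3704) = 4.3704%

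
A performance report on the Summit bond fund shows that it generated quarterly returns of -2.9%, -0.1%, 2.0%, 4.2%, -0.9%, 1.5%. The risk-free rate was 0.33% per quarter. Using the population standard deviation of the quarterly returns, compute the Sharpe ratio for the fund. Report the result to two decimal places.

0.13

r̄ = (-2.9 − 0.1 + 2 + 4.2 − 0.9 + 1.5) / 6 = 0.6333%
Population std dev = √[30.7133 / 6] = 2.2625%
Sharpe = (r̄ − rf) / σ = (0.6333 − 0.33) / 2.2625 = 0.3033 / 2.2625 = 0.1341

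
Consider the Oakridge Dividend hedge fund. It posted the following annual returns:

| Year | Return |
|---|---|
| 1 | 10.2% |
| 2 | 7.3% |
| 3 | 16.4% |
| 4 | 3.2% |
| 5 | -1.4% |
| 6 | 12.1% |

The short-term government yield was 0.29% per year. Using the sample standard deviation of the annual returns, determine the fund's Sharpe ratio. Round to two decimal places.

Mean return μ = 47.80 / 6 = 7.9667%
Sample std dev = √[204.0933 / 5] = 6.3889%
Sharpe = (μ − rf) / σ = (7.9667 − 0.29) / 6.3889 = 7.6767 / 6.3889 = 1.2016

1.20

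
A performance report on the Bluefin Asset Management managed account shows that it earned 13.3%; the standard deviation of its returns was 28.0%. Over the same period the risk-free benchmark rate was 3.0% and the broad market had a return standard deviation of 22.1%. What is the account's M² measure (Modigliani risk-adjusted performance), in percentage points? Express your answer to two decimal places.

Sharpe = (Rp − Rf) / σp = (13.3% − 3.0%) / 28.0% = 0.3679
M² = Rf + Sharpe × σm = 3.0% + 0.3679 × 22.1% = 11.1306%

11.13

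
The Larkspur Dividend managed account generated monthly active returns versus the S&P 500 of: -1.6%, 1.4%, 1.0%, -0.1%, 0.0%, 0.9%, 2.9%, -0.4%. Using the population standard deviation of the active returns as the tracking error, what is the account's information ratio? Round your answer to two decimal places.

r̄ = (-1.6 + 1.4 + 1 − 0.1 + 0 + 0.9 + 2.9 − 0.4) / 8 = 0.5125%
Population std dev = √[12.8088 / 8] = 1.2653%
IR = r̄ / tracking error = 0.5125 / 1.2653 = 0.4050

0.41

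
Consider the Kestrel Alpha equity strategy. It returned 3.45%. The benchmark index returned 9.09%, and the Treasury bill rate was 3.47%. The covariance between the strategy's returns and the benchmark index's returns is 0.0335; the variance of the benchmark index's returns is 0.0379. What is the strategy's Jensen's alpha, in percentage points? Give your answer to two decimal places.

-4.99

β = Cov / Var = 0.0335 / 0.0379 = 0.8839
E[R] = Rf + β(Rm − Rf) = 3.47% + 0.8839 × (9.09% − 3.47%) = 8.4375%
α = Rp − E[R] = 3.45% − 8.4375% = -4.9875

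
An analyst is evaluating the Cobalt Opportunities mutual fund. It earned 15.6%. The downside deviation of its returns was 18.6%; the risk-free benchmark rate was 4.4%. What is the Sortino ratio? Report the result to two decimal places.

0.60

Sortino = (Rp − Rf) / σd = (15.6% − 4.4%) / 18.6% = 11.20% / 18.6% = 0.6022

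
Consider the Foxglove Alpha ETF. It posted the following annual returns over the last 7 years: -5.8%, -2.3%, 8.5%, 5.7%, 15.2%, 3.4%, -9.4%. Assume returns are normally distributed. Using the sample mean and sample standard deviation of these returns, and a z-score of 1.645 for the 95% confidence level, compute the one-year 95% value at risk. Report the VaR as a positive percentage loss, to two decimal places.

r̄ = (-5.8 − 2.3 + 8.5 + 5.7 + 15.2 + 3.4 − 9.4) / 7 = 15.30 / 7 = 2.1857%
Σ(r − r̄)² = (-5.8 − 2.1857)² + (-2.3 − 2.1857)² + … = 441.1886
σ = √[441.1886 / 6] = 8.5750%
VaR = −(r̄ − z·σ) = −(2.1857 − 1.645 × 8.5750) = −(-11.9202) = 11.9202%

11.92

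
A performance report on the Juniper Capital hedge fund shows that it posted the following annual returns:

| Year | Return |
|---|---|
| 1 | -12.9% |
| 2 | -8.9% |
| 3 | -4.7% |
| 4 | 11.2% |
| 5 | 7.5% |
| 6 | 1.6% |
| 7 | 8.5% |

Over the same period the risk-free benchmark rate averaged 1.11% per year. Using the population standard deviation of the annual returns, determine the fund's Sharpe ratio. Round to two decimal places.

-0.09

Mean return μ = 2.30 / 7 = 0.3286%
Population std dev = √[523.4543 / 7] = 8.6475%
Sharpe = (μ − rf) / σ = (0.3286 − 1.11) / 8.6475 = -0.7814 / 8.6475 = -0.0904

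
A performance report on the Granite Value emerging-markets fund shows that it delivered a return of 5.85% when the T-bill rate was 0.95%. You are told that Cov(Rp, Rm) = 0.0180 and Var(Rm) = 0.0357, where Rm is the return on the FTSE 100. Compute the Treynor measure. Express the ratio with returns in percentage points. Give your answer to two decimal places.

β = Cov / Var = 0.0180 / 0.0357 = 0.5042
Treynor = (Rp − Rf) / β = (5.85% − 0.95%) / 0.5042 = 4.90 / 0.5042 = 9.7184

9.72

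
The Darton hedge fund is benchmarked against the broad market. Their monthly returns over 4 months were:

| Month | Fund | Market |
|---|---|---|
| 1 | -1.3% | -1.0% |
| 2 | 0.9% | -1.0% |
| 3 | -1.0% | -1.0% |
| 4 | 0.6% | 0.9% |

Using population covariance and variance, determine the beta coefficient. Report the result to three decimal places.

0.561

r̄p = -0.2000%,  r̄m = -0.5250%
Cov = Σ(rp − r̄p)(rm − r̄m) / 4 = 0.3800
Var(rm) = Σ(rm − r̄m)² / 4 = 0.6769
β = Cov / Var = 0.3800 / 0.6769 = 0.5614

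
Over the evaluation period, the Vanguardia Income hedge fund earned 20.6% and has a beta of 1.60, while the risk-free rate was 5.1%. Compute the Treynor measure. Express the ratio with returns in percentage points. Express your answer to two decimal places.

Treynor = (Rp − Rf) / β = (20.6% − 5.1%) / 1.60 = 15.50 / 1.60 = 9.6875

9.69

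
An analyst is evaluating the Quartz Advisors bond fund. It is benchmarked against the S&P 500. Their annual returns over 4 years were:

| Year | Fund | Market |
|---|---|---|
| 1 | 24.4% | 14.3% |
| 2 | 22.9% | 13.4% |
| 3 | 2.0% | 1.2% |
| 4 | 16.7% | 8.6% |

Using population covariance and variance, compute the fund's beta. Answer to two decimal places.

1.70

r̄p = 16.5000%,  r̄m = 9.3750%
Cov = Σ(rp − r̄p)(rm − r̄m) / 4 = 45.7625
Var(rm) = Σ(rm − r̄m)² / 4 = 26.9719
β = Cov / Var = 45.7625 / 26.9719 = 1.6967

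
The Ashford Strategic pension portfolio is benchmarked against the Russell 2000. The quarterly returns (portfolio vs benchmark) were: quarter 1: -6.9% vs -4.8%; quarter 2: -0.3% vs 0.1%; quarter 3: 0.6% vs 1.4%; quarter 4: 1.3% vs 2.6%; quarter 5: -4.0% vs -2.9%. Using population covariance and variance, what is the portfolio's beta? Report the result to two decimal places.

r̄p = -1.8600%,  r̄m = -0.7200%
Cov = Σ(rp − r̄p)(rm − r̄m) / 5 = 8.4428
Var(rm) = Σ(rm − r̄m)² / 5 = 7.5176
β = Cov / Var = 8.4428 / 7.5176 = 1.1231

1.12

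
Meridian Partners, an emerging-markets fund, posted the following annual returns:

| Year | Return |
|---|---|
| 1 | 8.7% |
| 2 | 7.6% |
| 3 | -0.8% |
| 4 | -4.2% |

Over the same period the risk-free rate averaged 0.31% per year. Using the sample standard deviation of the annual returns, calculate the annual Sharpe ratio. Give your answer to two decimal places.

0.40

r̄ = (8.7 + 7.6 − 0.8 − 4.2) / 4 = 11.30 / 4 = 2.8250%
Σ(r − r̄)² = (8.7 − 2.8250)² + (7.6 − 2.8250)² + (-0.8 − 2.8250)² + … = 119.8075
σ = √[119.8075 / 3] = 6.3195%
Sharpe = (r̄ − rf) / σ = (2.8250 − 0.31) / 6.3195 = 2.5150 / 6.3195 = 0.3980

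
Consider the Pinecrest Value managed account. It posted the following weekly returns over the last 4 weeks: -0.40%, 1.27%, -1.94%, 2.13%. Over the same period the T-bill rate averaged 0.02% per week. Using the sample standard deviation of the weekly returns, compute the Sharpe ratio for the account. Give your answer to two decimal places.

0.14

Mean return μ = 1.060 / 4 = 0.2650%
Sample std dev = √[9.7925 / 3] = 1.8067%
Sharpe = (μ − rf) / σ = (0.2650 − 0.02) / 1.8067 = 0.2450 / 1.8067 = 0.1356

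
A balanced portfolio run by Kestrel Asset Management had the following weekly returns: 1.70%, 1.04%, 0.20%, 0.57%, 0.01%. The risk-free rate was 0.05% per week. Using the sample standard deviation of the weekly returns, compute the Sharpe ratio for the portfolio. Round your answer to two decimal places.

0.96

r̄ = (1.7 + 1.04 + 0.2 + 0.57 + 0.01) / 5 = 3.520 / 5 = 0.7040%
Σ(r − r̄)² = 1.8585; sample σ = √(1.8585/4) = 0.6816%
Sharpe = (r̄ − rf) / σ = (0.7040 − 0.05) / 0.6816 = 0.6540 / 0.6816 = 0.9595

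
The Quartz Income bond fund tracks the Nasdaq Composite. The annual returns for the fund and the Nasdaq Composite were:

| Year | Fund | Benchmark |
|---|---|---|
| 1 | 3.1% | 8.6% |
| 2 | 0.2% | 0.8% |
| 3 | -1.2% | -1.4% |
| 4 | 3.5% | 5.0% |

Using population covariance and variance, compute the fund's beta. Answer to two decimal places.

0.47

r̄p = 1.4000%,  r̄m = 3.2500%
Cov = Σ(rp − r̄p)(rm − r̄m) / 4 = 6.9500
Var(rm) = Σ(rm − r̄m)² / 4 = 14.8275
β = Cov / Var = 6.9500 / 14.8275 = 0.4687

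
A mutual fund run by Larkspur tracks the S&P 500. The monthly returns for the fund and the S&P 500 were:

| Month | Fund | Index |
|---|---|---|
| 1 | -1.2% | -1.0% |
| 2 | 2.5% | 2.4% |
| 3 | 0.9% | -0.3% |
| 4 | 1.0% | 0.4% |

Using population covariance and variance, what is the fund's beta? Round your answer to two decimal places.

0.95

r̄p = 0.8000%,  r̄m = 0.3750%
Cov = Σ(rp − r̄p)(rm − r̄m) / 4 = 1.5325
Var(rm) = Σ(rm − r̄m)² / 4 = 1.6119
β = Cov / Var = 1.5325 / 1.6119 = 0.9507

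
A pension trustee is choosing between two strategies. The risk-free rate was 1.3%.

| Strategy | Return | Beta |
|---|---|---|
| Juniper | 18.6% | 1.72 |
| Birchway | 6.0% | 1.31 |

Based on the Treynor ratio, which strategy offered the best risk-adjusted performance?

Juniper: Treynor = (18.6% − 1.3%) / 1.72 = 10.058
Birchway: Treynor = (6.0% − 1.3%) / 1.31 = 3.588
Highest: Juniper (10.058).

Juniper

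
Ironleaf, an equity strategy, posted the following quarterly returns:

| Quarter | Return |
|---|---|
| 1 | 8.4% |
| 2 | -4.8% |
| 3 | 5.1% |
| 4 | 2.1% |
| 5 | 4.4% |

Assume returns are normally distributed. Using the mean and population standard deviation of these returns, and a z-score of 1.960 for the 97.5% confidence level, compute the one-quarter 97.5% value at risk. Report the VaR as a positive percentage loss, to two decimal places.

Mean return r̄ = 15.20 / 5 = 3.0400%
Population std dev = √[97.1720 / 5] = 4.4084%
VaR = −(r̄ − z·σ) = −(3.0400 − 1.960 × 4.4084) = −(-5.6005) = 5.6005%

5.60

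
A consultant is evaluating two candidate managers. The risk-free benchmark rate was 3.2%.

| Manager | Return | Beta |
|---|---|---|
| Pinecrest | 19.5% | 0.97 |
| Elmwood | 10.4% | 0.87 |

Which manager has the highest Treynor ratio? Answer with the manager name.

Pinecrest

Pinecrest: Treynor = (19.5% − 3.2%) / 0.97 = 16.804
Elmwood: Treynor = (10.4% − 3.2%) / 0.87 = 8.276
Highest: Pinecrest (16.804).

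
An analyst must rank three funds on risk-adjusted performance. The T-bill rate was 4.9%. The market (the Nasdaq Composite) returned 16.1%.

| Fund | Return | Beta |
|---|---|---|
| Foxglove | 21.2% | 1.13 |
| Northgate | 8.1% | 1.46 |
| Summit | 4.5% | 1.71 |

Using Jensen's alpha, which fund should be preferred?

Foxglove: α = 21.2% − [4.9% + 1.13 × (16.1% − 4.9%)] = 3.644
Northgate: α = 8.1% − [4.9% + 1.46 × (16.1% − 4.9%)] = -13.152
Summit: α = 4.5% − [4.9% + 1.71 × (16.1% − 4.9%)] = -19.552
Highest: Foxglove (3.644).

Foxglove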